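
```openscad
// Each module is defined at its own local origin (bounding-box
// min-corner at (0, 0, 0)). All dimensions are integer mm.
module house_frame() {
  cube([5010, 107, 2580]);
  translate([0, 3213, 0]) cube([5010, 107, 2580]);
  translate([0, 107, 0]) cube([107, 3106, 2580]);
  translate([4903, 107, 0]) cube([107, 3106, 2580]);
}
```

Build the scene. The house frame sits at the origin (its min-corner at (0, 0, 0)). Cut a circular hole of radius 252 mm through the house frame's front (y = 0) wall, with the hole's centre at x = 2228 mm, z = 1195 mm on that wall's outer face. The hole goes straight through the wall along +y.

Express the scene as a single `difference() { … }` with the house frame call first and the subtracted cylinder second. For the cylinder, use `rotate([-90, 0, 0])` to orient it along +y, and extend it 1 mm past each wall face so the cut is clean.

difference() {
  house_frame();
  translate([2228, -1, 1195]) rotate([-90, 0, 0]) cylinder(h = 109, r = 252);
}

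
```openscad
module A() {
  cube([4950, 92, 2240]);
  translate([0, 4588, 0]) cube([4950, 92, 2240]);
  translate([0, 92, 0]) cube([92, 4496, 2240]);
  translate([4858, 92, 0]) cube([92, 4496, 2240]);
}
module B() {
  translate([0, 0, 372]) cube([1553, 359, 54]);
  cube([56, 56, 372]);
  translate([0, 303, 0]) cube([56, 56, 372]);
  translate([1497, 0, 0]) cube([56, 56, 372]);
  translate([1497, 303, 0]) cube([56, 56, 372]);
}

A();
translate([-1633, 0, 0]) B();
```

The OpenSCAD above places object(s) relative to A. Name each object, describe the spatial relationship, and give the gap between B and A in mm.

A is a house frame. B is a bench. The bench is on the floor beside the house frame on its −x side. The gap between the bench and the house frame is 80 mm.

The bench's nearest face is 80 mm from the house frame's −x face.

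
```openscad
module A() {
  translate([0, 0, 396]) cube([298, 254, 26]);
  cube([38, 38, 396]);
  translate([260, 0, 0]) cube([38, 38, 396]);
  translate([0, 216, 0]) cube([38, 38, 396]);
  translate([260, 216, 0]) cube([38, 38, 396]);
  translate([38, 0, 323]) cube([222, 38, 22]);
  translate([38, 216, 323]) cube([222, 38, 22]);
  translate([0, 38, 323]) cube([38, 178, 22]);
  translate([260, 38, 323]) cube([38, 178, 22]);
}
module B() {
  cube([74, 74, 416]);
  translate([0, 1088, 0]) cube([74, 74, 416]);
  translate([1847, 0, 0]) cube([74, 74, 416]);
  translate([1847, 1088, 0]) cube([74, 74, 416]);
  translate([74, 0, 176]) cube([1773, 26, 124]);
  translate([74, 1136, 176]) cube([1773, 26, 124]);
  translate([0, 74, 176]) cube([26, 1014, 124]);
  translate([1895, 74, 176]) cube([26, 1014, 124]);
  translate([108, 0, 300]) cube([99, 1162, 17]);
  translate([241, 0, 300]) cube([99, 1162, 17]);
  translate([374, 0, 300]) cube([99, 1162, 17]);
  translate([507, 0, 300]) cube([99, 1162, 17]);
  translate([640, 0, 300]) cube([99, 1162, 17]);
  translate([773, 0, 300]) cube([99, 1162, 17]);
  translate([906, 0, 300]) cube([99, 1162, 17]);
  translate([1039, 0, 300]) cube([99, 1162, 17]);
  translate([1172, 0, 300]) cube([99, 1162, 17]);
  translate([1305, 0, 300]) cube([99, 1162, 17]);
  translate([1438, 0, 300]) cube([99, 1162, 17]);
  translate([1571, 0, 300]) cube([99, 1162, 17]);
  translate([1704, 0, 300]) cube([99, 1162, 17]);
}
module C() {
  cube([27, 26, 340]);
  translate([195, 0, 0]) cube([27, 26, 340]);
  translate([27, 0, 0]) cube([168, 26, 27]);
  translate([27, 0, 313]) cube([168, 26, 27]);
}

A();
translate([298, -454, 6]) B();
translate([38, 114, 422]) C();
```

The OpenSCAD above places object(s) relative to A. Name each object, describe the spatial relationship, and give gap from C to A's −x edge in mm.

The picture frame's min-x is at 38; the stool's min-x is 0; gap = 38 mm.

A is a stool. B is a bed frame. C is a picture frame. The bed frame is beside the stool with their tops flush at z = 422. The picture frame is on top of the stool, centred. The gap from the picture frame to the stool's −x edge is 38 mm.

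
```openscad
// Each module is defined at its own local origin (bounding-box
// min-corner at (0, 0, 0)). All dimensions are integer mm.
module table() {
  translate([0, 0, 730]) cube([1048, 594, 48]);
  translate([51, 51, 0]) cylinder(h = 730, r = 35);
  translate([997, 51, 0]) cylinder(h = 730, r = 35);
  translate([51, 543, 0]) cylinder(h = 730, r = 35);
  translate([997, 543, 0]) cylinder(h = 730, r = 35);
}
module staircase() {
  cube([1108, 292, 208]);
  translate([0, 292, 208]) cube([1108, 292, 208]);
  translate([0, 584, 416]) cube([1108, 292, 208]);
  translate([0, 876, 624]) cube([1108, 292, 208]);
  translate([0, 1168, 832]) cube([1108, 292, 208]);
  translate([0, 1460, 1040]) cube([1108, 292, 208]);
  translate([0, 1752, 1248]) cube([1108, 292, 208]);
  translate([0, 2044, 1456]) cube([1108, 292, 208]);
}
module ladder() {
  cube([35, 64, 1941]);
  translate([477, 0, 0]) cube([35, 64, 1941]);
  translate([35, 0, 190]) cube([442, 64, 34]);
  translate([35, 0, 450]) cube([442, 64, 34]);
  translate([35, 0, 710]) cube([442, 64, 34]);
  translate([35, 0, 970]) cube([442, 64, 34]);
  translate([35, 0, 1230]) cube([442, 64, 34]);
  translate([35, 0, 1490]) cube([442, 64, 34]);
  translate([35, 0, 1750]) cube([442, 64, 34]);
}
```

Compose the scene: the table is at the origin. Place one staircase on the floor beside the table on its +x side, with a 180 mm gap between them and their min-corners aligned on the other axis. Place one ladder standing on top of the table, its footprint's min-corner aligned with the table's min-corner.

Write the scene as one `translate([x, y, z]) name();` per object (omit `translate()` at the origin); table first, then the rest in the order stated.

table();
translate([1228, 0, 0]) staircase();
translate([0, 0, 778]) ladder();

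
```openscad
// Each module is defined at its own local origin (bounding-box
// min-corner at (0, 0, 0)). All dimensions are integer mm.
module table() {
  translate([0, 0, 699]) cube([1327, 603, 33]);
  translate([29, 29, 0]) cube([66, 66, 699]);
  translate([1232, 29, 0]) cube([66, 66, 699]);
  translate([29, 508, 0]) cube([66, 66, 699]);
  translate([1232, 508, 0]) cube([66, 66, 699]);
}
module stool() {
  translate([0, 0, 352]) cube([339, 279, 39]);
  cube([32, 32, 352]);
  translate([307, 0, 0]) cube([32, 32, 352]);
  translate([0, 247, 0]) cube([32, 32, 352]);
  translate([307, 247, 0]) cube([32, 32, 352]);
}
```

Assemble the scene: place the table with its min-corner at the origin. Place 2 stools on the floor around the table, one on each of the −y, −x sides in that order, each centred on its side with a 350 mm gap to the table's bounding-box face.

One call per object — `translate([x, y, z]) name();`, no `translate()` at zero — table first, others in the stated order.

table();
translate([494, -629, 0]) stool();
translate([-689, 162, 0]) stool();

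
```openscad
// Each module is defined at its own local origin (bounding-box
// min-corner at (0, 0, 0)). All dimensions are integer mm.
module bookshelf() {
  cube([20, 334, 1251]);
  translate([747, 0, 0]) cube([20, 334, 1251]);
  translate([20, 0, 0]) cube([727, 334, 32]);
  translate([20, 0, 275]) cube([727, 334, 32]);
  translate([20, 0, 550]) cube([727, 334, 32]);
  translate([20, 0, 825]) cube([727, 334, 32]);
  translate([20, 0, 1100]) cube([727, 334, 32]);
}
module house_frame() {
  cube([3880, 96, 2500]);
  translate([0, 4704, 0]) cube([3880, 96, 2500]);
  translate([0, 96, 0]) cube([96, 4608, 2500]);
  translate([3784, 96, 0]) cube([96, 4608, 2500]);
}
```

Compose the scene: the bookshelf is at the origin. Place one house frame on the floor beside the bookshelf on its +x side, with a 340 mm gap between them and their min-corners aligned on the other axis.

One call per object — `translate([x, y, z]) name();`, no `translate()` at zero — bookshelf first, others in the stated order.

bookshelf();
translate([1107, 0, 0]) house_frame();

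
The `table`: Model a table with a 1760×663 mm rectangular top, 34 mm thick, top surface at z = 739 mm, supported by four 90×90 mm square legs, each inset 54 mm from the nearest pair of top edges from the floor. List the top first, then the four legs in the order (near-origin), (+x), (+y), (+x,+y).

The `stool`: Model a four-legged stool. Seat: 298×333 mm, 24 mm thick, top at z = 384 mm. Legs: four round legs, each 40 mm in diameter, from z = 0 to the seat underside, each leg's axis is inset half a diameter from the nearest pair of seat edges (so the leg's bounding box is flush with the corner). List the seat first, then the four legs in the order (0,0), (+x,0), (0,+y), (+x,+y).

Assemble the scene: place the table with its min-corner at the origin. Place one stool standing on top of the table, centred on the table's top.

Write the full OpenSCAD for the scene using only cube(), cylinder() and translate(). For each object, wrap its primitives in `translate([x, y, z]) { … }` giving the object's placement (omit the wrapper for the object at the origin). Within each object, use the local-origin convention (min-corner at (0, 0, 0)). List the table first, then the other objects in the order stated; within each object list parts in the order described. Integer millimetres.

translate([0, 0, 705]) cube([1760, 663, 34]);
translate([54, 54, 0]) cube([90, 90, 705]);
translate([1616, 54, 0]) cube([90, 90, 705]);
translate([54, 519, 0]) cube([90, 90, 705]);
translate([1616, 519, 0]) cube([90, 90, 705]);
translate([731, 165, 739]) {
  translate([0, 0, 360]) cube([298, 333, 24]);
  translate([20, 20, 0]) cylinder(h = 360, r = 20);
  translate([278, 20, 0]) cylinder(h = 360, r = 20);
  translate([20, 313, 0]) cylinder(h = 360, r = 20);
  translate([278, 313, 0]) cylinder(h = 360, r = 20);
}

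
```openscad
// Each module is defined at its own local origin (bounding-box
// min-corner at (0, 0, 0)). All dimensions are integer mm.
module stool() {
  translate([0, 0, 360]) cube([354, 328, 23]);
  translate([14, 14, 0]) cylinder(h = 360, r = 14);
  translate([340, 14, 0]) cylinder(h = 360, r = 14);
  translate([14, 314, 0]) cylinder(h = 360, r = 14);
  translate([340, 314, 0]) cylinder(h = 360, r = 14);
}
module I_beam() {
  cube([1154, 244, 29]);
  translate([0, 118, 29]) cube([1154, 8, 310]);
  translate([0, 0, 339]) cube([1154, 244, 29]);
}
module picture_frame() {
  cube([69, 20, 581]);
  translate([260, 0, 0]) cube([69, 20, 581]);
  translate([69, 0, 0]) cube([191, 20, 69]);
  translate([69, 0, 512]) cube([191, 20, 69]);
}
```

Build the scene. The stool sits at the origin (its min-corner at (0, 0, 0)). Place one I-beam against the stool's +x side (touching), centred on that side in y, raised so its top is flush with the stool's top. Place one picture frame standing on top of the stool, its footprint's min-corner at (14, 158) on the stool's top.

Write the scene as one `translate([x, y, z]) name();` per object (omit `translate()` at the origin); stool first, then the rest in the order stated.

stool();
translate([354, 42, 15]) I_beam();
translate([14, 158, 383]) picture_frame();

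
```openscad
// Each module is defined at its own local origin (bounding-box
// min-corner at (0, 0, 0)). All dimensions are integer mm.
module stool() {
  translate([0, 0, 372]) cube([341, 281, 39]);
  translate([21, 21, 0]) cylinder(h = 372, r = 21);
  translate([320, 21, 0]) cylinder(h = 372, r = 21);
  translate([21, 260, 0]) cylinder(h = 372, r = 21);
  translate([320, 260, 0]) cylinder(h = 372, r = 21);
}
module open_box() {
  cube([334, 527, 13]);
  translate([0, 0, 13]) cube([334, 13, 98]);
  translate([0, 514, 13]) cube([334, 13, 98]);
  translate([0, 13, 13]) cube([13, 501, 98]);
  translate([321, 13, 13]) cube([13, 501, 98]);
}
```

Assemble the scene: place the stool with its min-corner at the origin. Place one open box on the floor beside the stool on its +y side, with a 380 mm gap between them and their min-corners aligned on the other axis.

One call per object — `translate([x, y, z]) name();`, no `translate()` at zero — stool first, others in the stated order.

stool();
translate([0, 661, 0]) open_box();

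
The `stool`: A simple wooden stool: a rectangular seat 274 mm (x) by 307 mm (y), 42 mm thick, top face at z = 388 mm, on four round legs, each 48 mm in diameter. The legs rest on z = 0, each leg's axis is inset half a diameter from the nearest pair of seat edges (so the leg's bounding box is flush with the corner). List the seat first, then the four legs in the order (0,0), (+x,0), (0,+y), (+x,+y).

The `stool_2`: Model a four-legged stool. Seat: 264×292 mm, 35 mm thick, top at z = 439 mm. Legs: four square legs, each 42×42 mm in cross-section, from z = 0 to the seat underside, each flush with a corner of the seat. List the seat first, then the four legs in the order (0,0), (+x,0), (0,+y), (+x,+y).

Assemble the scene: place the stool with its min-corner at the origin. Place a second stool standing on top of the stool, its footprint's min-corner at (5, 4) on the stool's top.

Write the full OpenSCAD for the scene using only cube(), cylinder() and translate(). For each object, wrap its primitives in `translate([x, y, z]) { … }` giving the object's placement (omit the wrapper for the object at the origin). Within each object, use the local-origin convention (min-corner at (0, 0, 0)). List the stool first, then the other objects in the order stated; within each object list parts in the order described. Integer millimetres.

translate([0, 0, 346]) cube([274, 307, 42]);
translate([24, 24, 0]) cylinder(h = 346, r = 24);
translate([250, 24, 0]) cylinder(h = 346, r = 24);
translate([24, 283, 0]) cylinder(h = 346, r = 24);
translate([250, 283, 0]) cylinder(h = 346, r = 24);
translate([5, 4, 388]) {
  translate([0, 0, 404]) cube([264, 292, 35]);
  cube([42, 42, 404]);
  translate([222, 0, 0]) cube([42, 42, 404]);
  translate([0, 250, 0]) cube([42, 42, 404]);
  translate([222, 250, 0]) cube([42, 42, 404]);
}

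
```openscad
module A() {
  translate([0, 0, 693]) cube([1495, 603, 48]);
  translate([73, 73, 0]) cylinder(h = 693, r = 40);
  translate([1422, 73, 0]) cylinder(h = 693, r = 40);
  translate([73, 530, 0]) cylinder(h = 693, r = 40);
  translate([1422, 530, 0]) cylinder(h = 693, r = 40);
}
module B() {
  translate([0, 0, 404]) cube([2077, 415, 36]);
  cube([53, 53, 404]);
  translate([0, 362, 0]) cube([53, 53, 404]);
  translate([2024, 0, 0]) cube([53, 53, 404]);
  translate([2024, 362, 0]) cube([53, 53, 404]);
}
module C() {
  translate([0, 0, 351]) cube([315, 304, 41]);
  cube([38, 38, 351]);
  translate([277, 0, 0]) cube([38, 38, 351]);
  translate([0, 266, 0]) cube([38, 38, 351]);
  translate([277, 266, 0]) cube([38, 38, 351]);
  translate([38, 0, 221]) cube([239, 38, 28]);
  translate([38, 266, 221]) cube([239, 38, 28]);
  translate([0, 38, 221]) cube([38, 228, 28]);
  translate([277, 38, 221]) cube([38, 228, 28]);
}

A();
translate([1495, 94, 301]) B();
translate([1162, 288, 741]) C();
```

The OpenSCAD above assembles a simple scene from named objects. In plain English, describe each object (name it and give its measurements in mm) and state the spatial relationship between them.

A is a table: top 1495 mm (x) × 603 mm (y), 48 mm thick, upper face at z = 741 mm, on four round legs of 80 mm diameter, each leg's bounding box inset 33 mm from the nearest pair of top edges, running from z = 0 to the bottom of the top.

B is a bench: a 2077×415 mm seat slab, 36 mm thick, top at z = 440 mm, on four 53×53 mm square legs flush with the seat corners and standing on z = 0.

C is a four-legged stool. The seat is 315×304 mm, 41 mm thick, top at z = 392 mm. It stands on four square legs, each 38×38 mm in cross-section, from z = 0 to the seat underside, each flush with a corner of the seat. Four stretchers, 38 mm wide and 28 mm tall, connect adjacent legs with their undersides at z = 221 mm, each running between the inner faces of the legs it joins and aligned with the legs' outer faces on the other axis.

The bench is beside the table with their tops flush at z = 741. The stool is on top of the table.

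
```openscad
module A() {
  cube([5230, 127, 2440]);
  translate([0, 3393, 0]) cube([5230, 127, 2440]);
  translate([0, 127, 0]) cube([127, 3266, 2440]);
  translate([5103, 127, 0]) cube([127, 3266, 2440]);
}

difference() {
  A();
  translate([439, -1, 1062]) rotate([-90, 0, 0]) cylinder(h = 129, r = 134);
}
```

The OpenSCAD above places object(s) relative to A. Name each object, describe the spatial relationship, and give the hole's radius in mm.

The subtracted cylinder has r = 134 mm.

A is a house frame. The house frame has a circular hole through its front wall. The hole's radius is 134 mm.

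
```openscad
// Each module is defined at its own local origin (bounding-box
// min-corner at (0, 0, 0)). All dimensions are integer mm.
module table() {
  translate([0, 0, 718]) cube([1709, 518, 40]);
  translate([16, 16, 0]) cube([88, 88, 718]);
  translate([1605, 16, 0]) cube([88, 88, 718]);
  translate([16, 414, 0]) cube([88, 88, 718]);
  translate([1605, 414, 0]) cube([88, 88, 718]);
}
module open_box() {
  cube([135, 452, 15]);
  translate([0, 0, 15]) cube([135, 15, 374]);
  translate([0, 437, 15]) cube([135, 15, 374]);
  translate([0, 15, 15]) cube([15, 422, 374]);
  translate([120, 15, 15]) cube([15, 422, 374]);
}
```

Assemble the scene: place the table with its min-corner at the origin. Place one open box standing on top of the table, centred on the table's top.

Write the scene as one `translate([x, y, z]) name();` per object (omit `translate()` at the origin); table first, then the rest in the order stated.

table();
translate([787, 33, 758]) open_box();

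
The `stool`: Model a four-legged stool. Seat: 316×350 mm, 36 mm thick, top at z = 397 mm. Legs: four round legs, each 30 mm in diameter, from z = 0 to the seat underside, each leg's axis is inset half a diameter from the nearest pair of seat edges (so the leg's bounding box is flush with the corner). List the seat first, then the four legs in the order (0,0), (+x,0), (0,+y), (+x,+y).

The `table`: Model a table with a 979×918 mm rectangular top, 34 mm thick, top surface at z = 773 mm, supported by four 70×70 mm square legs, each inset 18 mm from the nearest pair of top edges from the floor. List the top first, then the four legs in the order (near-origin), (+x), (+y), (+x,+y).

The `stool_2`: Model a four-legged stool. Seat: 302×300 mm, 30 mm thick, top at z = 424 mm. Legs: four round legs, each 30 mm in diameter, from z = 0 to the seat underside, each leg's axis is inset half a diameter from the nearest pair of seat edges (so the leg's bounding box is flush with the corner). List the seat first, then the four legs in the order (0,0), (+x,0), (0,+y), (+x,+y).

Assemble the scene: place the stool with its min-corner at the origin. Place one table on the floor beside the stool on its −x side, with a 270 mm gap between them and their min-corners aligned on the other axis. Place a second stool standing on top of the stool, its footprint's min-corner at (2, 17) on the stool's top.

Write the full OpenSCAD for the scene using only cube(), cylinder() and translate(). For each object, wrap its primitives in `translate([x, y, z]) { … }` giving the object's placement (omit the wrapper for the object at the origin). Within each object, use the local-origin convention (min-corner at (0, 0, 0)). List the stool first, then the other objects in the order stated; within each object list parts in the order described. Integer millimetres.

translate([0, 0, 361]) cube([316, 350, 36]);
translate([15, 15, 0]) cylinder(h = 361, r = 15);
translate([301, 15, 0]) cylinder(h = 361, r = 15);
translate([15, 335, 0]) cylinder(h = 361, r = 15);
translate([301, 335, 0]) cylinder(h = 361, r = 15);
translate([-1249, 0, 0]) {
  translate([0, 0, 739]) cube([979, 918, 34]);
  translate([18, 18, 0]) cube([70, 70, 739]);
  translate([891, 18, 0]) cube([70, 70, 739]);
  translate([18, 830, 0]) cube([70, 70, 739]);
  translate([891, 830, 0]) cube([70, 70, 739]);
}
translate([2, 17, 397]) {
  translate([0, 0, 394]) cube([302, 300, 30]);
  translate([15, 15, 0]) cylinder(h = 394, r = 15);
  translate([287, 15, 0]) cylinder(h = 394, r = 15);
  translate([15, 285, 0]) cylinder(h = 394, r = 15);
  translate([287, 285, 0]) cylinder(h = 394, r = 15);
}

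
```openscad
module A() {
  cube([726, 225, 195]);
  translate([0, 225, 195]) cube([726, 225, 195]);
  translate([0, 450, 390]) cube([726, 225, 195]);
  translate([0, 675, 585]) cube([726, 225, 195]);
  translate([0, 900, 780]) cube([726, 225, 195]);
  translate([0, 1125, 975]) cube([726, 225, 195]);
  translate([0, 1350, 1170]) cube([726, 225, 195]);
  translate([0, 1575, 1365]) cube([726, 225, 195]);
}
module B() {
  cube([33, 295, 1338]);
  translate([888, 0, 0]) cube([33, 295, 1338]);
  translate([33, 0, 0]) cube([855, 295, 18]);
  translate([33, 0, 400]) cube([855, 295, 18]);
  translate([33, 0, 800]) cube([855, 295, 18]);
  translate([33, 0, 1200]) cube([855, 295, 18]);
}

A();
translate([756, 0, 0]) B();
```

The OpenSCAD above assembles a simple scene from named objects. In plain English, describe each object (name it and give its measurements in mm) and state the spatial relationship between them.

A is a run of 8 identical solid stair steps. Each tread is 726×225 mm and each step block is 195 mm high. Step 1 rests on the floor; step k is offset from step 1 by (k−1)×225 mm in y and (k−1)×195 mm in z.

B is a bookshelf 921 mm wide overall, 295 mm deep and 1338 mm tall. The two sides are 33 mm thick vertical panels. 4 horizontal shelves of 18 mm thickness span between the inner faces of the sides; the lowest shelf sits on the floor and shelves are stacked with a clear vertical gap of 382 mm between each pair.

The bookshelf is on the floor beside the staircase on its +x side.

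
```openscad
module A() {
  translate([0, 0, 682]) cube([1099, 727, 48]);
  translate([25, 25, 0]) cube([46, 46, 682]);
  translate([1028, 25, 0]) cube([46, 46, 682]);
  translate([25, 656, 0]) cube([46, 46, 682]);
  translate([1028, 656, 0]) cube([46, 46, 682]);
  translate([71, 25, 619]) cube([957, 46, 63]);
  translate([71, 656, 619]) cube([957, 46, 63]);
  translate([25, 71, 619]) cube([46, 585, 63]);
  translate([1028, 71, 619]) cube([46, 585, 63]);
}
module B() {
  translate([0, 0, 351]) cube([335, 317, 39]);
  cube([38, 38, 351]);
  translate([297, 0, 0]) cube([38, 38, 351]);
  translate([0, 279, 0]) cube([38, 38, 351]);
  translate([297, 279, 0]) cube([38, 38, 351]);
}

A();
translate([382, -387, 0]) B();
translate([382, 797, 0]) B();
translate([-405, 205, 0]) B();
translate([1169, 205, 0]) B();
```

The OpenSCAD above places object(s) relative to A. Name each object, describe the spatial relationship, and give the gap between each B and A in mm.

Each stool's nearest face is 70 mm from the table's bounding box.

A is a table. B is a stool. Four stools sit around the table at the −y, +y, −x, +x sides. The gap between each stool and the table is 70 mm.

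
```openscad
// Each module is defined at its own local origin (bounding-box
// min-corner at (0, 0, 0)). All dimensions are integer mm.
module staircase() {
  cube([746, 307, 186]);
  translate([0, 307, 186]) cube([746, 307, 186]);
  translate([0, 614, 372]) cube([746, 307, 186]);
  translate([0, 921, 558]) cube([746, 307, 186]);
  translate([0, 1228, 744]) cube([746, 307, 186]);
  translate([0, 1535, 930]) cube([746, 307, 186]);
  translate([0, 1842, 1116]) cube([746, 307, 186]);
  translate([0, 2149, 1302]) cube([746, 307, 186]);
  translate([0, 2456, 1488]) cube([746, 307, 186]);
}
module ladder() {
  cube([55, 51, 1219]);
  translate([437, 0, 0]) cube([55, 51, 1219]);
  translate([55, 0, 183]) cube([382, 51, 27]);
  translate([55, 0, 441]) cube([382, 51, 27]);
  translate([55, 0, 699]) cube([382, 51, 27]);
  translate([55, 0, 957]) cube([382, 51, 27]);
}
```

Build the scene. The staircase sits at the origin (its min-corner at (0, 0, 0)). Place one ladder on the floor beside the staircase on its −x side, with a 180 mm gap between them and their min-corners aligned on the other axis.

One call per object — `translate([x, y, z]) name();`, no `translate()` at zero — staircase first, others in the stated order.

staircase();
translate([-672, 0, 0]) ladder();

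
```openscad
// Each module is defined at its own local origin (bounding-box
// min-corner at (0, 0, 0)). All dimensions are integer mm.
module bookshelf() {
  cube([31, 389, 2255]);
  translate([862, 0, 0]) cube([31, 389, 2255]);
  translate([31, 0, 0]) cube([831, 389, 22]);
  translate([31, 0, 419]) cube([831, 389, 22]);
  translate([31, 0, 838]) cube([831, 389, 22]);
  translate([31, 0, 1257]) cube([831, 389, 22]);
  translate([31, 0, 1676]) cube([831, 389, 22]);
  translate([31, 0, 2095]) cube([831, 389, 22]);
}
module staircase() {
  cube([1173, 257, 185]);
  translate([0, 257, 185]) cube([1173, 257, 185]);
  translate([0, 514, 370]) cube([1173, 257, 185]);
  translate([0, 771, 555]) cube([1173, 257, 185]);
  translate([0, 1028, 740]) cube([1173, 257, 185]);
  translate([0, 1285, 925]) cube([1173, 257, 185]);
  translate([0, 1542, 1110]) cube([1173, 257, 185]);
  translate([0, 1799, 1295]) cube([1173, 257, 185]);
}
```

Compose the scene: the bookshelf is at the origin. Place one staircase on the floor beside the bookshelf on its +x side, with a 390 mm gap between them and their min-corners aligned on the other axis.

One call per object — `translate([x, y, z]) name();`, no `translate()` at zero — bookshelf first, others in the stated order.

bookshelf();
translate([1283, 0, 0]) staircase();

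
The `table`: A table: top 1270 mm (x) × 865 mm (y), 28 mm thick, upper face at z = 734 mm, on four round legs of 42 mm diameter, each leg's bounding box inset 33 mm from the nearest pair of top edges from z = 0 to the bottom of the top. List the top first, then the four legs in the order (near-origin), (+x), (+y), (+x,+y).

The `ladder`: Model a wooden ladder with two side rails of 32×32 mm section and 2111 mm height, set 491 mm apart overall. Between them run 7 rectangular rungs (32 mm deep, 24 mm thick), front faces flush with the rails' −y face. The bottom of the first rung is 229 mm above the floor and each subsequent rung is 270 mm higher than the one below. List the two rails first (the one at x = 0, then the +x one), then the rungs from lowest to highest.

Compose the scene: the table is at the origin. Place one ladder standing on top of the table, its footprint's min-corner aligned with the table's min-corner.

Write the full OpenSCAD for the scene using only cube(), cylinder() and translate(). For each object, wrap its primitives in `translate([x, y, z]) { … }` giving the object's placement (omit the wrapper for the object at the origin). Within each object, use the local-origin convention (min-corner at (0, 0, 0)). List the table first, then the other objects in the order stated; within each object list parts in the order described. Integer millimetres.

translate([0, 0, 706]) cube([1270, 865, 28]);
translate([54, 54, 0]) cylinder(h = 706, r = 21);
translate([1216, 54, 0]) cylinder(h = 706, r = 21);
translate([54, 811, 0]) cylinder(h = 706, r = 21);
translate([1216, 811, 0]) cylinder(h = 706, r = 21);
translate([0, 0, 734]) {
  cube([32, 32, 2111]);
  translate([459, 0, 0]) cube([32, 32, 2111]);
  translate([32, 0, 229]) cube([427, 32, 24]);
  translate([32, 0, 499]) cube([427, 32, 24]);
  translate([32, 0, 769]) cube([427, 32, 24]);
  translate([32, 0, 1039]) cube([427, 32, 24]);
  translate([32, 0, 1309]) cube([427, 32, 24]);
  translate([32, 0, 1579]) cube([427, 32, 24]);
  translate([32, 0, 1849]) cube([427, 32, 24]);
}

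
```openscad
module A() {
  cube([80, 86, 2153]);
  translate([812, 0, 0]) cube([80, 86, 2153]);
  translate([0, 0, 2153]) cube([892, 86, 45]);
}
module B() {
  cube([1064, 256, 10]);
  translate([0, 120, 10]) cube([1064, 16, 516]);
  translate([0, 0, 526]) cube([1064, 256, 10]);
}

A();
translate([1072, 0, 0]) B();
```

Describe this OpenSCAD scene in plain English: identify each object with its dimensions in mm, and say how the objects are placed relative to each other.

A is a rectangular door frame: two vertical jambs of 80×86 mm section, 2153 mm tall, with a clear opening 732 mm wide between their inner faces. A header 45 mm tall and 86 mm deep lies on top of the jambs and spans the full outside width.

B is an I-beam lying along x, 1064 mm long. Overall section height 536 mm. Two flanges 256 mm wide (y) and 10 mm thick, one on the floor and one at the top; a web 16 mm thick runs between them, centred on the flange width.

The I-beam is on the floor beside the door frame on its +x side.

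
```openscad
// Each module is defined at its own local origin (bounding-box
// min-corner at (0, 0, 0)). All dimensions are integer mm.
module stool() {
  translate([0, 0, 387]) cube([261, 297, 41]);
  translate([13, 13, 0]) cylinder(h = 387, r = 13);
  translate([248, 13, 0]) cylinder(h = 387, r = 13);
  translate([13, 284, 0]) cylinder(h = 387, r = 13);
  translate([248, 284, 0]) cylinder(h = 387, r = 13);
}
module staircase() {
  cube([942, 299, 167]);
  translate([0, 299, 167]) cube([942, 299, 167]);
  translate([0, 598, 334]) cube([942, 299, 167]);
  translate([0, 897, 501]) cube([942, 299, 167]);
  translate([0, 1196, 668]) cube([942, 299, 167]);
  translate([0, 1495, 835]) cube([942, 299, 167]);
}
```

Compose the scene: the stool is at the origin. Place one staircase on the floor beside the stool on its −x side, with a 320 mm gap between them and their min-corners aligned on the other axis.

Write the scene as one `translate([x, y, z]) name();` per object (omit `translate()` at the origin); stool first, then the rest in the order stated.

stool();
translate([-1262, 0, 0]) staircase();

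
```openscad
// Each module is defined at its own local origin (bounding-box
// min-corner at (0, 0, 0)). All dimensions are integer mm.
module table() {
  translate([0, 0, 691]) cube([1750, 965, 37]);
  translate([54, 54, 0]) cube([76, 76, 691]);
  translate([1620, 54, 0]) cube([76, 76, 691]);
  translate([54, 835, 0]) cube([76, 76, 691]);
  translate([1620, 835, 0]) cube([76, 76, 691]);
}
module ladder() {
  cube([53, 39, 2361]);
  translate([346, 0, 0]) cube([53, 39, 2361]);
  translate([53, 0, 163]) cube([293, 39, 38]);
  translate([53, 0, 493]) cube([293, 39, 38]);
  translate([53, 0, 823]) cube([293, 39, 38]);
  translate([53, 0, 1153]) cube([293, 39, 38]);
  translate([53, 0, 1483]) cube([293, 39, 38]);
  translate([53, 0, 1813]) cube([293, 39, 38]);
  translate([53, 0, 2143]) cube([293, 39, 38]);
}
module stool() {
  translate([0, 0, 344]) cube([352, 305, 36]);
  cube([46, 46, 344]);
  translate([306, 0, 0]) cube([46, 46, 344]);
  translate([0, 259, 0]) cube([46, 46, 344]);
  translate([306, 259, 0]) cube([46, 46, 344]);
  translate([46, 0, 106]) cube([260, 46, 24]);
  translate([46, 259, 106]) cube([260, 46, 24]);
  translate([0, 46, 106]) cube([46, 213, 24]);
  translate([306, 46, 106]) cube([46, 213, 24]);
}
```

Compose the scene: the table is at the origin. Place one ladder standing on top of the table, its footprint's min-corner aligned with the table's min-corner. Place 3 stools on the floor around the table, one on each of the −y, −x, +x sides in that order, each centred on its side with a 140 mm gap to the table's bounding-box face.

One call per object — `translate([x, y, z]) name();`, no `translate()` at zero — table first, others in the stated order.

table();
translate([0, 0, 728]) ladder();
translate([699, -445, 0]) stool();
translate([-492, 330, 0]) stool();
translate([1890, 330, 0]) stool();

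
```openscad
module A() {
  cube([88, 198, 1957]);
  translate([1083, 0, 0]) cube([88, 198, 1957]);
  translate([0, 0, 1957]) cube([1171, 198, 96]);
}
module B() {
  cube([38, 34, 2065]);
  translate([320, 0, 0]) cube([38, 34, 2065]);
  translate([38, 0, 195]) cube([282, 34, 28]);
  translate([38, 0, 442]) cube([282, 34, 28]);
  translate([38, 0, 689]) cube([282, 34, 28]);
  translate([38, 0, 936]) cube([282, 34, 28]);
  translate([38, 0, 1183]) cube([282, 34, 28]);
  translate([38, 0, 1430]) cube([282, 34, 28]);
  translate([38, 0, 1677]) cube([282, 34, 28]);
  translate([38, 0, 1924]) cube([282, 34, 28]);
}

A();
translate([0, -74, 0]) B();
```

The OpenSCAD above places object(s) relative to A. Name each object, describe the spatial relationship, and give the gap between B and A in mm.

A is a door frame. B is a ladder. The ladder is on the floor beside the door frame on its −y side. The gap between the ladder and the door frame is 40 mm.

The ladder's nearest face is 40 mm from the door frame's −y face.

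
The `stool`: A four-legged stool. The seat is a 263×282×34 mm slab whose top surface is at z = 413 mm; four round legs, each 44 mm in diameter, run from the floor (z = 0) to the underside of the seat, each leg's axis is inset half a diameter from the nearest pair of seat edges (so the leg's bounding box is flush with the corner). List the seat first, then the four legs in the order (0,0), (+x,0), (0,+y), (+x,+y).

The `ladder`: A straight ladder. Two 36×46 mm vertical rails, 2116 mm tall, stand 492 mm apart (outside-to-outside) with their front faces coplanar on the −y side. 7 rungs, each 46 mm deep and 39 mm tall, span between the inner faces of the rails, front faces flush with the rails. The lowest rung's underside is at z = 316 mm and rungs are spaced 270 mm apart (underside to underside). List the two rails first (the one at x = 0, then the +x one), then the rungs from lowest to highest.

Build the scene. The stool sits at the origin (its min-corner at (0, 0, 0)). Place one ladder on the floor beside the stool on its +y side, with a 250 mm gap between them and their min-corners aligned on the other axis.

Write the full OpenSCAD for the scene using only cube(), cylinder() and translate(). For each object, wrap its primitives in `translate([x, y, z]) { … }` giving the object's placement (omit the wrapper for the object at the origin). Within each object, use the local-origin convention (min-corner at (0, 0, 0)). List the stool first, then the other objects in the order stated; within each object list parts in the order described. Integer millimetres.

translate([0, 0, 379]) cube([263, 282, 34]);
translate([22, 22, 0]) cylinder(h = 379, r = 22);
translate([241, 22, 0]) cylinder(h = 379, r = 22);
translate([22, 260, 0]) cylinder(h = 379, r = 22);
translate([241, 260, 0]) cylinder(h = 379, r = 22);
translate([0, 532, 0]) {
  cube([36, 46, 2116]);
  translate([456, 0, 0]) cube([36, 46, 2116]);
  translate([36, 0, 316]) cube([420, 46, 39]);
  translate([36, 0, 586]) cube([420, 46, 39]);
  translate([36, 0, 856]) cube([420, 46, 39]);
  translate([36, 0, 1126]) cube([420, 46, 39]);
  translate([36, 0, 1396]) cube([420, 46, 39]);
  translate([36, 0, 1666]) cube([420, 46, 39]);
  translate([36, 0, 1936]) cube([420, 46, 39]);
}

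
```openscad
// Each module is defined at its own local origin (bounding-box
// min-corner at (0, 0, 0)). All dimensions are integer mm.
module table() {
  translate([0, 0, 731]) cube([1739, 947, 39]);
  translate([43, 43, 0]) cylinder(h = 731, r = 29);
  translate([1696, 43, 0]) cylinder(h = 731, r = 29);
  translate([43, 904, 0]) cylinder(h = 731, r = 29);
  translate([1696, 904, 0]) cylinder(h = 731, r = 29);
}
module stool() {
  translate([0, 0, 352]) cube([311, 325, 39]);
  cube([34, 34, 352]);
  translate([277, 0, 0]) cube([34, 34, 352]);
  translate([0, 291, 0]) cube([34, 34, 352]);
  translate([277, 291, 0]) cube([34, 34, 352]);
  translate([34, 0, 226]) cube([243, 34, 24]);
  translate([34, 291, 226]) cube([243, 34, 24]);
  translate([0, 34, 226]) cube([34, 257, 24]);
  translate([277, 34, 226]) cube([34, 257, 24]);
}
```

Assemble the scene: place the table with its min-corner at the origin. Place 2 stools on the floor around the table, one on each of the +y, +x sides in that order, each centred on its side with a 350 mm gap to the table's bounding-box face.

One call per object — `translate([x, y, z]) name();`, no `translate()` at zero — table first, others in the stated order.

table();
translate([714, 1297, 0]) stool();
translate([2089, 311, 0]) stool();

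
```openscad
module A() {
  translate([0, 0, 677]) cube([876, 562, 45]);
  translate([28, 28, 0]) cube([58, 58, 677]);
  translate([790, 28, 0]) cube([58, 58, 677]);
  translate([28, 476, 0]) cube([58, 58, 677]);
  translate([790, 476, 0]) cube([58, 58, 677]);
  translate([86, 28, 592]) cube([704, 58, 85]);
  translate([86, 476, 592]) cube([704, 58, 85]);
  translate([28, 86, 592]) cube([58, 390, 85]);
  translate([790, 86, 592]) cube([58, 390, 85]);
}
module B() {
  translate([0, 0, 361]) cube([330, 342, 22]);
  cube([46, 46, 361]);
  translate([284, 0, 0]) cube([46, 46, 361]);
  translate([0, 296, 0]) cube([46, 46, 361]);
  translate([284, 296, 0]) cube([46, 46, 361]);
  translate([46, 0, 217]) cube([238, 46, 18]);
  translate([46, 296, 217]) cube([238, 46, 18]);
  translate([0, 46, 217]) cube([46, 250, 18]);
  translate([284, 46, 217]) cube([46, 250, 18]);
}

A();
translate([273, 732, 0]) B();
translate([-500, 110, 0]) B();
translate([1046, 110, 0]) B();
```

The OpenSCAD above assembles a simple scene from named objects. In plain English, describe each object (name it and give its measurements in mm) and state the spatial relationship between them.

A is a table with a 876×562 mm rectangular top, 45 mm thick, top surface at z = 722 mm, supported by four 58×58 mm square legs, each inset 28 mm from the nearest pair of top edges, running from the floor. Four apron rails, 58 mm thick and 85 mm tall, run between adjacent legs with their top edges flush with the underside of the top and their outer faces flush with the legs' outer faces.

B is a four-legged stool. The seat is a 330×342×22 mm slab whose top surface is at z = 383 mm; four square legs, each 46×46 mm in cross-section, run from the floor (z = 0) to the underside of the seat, each flush with a corner of the seat. Four stretchers, 46 mm wide and 18 mm tall, connect adjacent legs with their undersides at z = 217 mm, each running between the inner faces of the legs it joins and aligned with the legs' outer faces on the other axis.

Three stools sit around the table at the +y, −x, +x sides.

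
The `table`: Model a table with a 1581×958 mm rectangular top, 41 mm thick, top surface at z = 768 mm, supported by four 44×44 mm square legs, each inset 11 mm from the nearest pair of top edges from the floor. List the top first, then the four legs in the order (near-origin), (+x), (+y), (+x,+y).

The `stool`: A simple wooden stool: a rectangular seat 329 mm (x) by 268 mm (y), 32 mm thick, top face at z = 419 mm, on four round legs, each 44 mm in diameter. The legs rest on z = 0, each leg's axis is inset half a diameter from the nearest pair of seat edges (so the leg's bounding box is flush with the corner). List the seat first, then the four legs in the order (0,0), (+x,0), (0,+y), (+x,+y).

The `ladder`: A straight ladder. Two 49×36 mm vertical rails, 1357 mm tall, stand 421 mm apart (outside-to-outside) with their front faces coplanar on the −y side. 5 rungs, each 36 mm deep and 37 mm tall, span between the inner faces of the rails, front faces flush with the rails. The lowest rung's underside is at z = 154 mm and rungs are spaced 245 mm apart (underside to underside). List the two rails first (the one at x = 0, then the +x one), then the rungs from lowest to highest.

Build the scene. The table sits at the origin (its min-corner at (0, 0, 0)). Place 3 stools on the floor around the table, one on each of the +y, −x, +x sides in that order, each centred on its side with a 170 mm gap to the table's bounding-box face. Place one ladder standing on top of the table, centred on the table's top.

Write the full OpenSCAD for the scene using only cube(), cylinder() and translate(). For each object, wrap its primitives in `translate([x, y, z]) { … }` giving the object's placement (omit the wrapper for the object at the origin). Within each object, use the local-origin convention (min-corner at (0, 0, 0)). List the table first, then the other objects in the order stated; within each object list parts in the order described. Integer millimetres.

translate([0, 0, 727]) cube([1581, 958, 41]);
translate([11, 11, 0]) cube([44, 44, 727]);
translate([1526, 11, 0]) cube([44, 44, 727]);
translate([11, 903, 0]) cube([44, 44, 727]);
translate([1526, 903, 0]) cube([44, 44, 727]);
translate([626, 1128, 0]) {
  translate([0, 0, 387]) cube([329, 268, 32]);
  translate([22, 22, 0]) cylinder(h = 387, r = 22);
  translate([307, 22, 0]) cylinder(h = 387, r = 22);
  translate([22, 246, 0]) cylinder(h = 387, r = 22);
  translate([307, 246, 0]) cylinder(h = 387, r = 22);
}
translate([-499, 345, 0]) {
  translate([0, 0, 387]) cube([329, 268, 32]);
  translate([22, 22, 0]) cylinder(h = 387, r = 22);
  translate([307, 22, 0]) cylinder(h = 387, r = 22);
  translate([22, 246, 0]) cylinder(h = 387, r = 22);
  translate([307, 246, 0]) cylinder(h = 387, r = 22);
}
translate([1751, 345, 0]) {
  translate([0, 0, 387]) cube([329, 268, 32]);
  translate([22, 22, 0]) cylinder(h = 387, r = 22);
  translate([307, 22, 0]) cylinder(h = 387, r = 22);
  translate([22, 246, 0]) cylinder(h = 387, r = 22);
  translate([307, 246, 0]) cylinder(h = 387, r = 22);
}
translate([580, 461, 768]) {
  cube([49, 36, 1357]);
  translate([372, 0, 0]) cube([49, 36, 1357]);
  translate([49, 0, 154]) cube([323, 36, 37]);
  translate([49, 0, 399]) cube([323, 36, 37]);
  translate([49, 0, 644]) cube([323, 36, 37]);
  translate([49, 0, 889]) cube([323, 36, 37]);
  translate([49, 0, 1134]) cube([323, 36, 37]);
}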